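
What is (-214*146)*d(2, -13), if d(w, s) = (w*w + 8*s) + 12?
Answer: 2749472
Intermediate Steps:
d(w, s) = 12 + w**2 + 8*s (d(w, s) = (w**2 + 8*s) + 12 = 12 + w**2 + 8*s)
(-214*146)*d(2, -13) = (-214*146)*(12 + 2**2 + 8*(-13)) = -31244*(12 + 4 - 104) = -31244*(-88) = 2749472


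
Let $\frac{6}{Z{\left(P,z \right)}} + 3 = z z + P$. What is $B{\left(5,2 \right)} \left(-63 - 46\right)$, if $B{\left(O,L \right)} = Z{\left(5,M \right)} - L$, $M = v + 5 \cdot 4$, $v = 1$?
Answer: $\frac{95920}{443} \approx 216.52$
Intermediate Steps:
$M = 21$ ($M = 1 + 5 \cdot 4 = 1 + 20 = 21$)
$Z{\left(P,z \right)} = \frac{6}{-3 + P + z^{2}}$ ($Z{\left(P,z \right)} = \frac{6}{-3 + \left(z z + P\right)} = \frac{6}{-3 + \left(z^{2} + P\right)} = \frac{6}{-3 + \left(P + z^{2}\right)} = \frac{6}{-3 + P + z^{2}}$)
$B{\left(O,L \right)} = \frac{6}{443} - L$ ($B{\left(O,L \right)} = \frac{6}{-3 + 5 + 21^{2}} - L = \frac{6}{-3 + 5 + 441} - L = \frac{6}{443} - L$)
$B{\left(5,2 \right)} \left(-63 - 46\right) = \left(\frac{6}{443} - 2\right) \left(-63 - 46\right) = \left(\frac{6}{443} - 2\right) \left(-109\right) = \left(- \frac{880}{443}\right) \left(-109\right) = \frac{95920}{443}$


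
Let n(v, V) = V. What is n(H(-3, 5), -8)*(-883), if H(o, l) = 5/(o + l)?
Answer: 7064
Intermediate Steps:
H(o, l) = 5/(l + o)
n(H(-3, 5), -8)*(-883) = -8*(-883) = 7064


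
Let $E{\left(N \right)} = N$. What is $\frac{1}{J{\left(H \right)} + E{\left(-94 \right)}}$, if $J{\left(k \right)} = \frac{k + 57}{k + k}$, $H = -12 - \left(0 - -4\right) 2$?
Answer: $- \frac{40}{3797} \approx -0.010535$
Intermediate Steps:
$H = -20$ ($H = -12 - \left(0 + 4\right) 2 = -12 - 4 \cdot 2 = -12 - 8 = -20$)
$J{\left(k \right)} = \frac{57 + k}{2 k}$
$\frac{1}{J{\left(H \right)} + E{\left(-94 \right)}} = \frac{1}{\frac{57 - 20}{2 \left(-20\right)} - 94} = \frac{1}{\frac{1}{2} \left(- \frac{1}{20}\right) 37 - 94} = \frac{1}{- \frac{37}{40} - 94} = \frac{1}{- \frac{3797}{40}} = - \frac{40}{3797}$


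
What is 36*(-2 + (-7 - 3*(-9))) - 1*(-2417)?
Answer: 3065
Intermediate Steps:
36*(-2 + (-7 - 3*(-9))) - 1*(-2417) = 36*(-2 + (-7 + 27)) + 2417 = 36*(-2 + 20) + 2417 = 36*18 + 2417 = 648 + 2417 = 3065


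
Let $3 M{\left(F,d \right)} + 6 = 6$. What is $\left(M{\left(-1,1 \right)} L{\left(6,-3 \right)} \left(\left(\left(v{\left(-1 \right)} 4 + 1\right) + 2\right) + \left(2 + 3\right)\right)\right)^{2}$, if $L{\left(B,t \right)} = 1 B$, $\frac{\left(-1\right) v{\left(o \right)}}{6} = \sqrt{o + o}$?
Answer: $0$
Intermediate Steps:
$M{\left(F,d \right)} = 0$ ($M{\left(F,d \right)} = -2 + \frac{1}{3} \cdot 6 = -2 + 2 = 0$)
$v{\left(o \right)} = - 6 \sqrt{2} \sqrt{o}$ ($v{\left(o \right)} = - 6 \sqrt{o + o} = - 6 \sqrt{2 o} = - 6 \sqrt{2} \sqrt{o}$)
$L{\left(B,t \right)} = B$
$\left(M{\left(-1,1 \right)} L{\left(6,-3 \right)} \left(\left(\left(v{\left(-1 \right)} 4 + 1\right) + 2\right) + \left(2 + 3\right)\right)\right)^{2} = \left(0 \cdot 6 \left(\left(\left(- 6 \sqrt{2} \sqrt{-1} \cdot 4 + 1\right) + 2\right) + \left(2 + 3\right)\right)\right)^{2} = \left(0 \left(\left(\left(- 6 \sqrt{2} i 4 + 1\right) + 2\right) + 5\right)\right)^{2} = \left(0 \left(\left(\left(- 6 i \sqrt{2} \cdot 4 + 1\right) + 2\right) + 5\right)\right)^{2} = \left(0 \left(\left(\left(- 24 i \sqrt{2} + 1\right) + 2\right) + 5\right)\right)^{2} = \left(0 \left(\left(\left(1 - 24 i \sqrt{2}\right) + 2\right) + 5\right)\right)^{2} = \left(0 \left(\left(3 - 24 i \sqrt{2}\right) + 5\right)\right)^{2} = \left(0 \left(8 - 24 i \sqrt{2}\right)\right)^{2} = 0^{2} = 0$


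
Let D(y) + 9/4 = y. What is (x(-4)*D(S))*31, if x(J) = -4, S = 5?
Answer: -341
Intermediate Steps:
D(y) = -9/4 + y
(x(-4)*D(S))*31 = -4*(-9/4 + 5)*31 = -4*11/4*31 = -11*31 = -341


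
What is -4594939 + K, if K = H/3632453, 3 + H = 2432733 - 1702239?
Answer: -16690899224876/3632453 ≈ -4.5949e+6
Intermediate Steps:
H = 730491 (H = -3 + (2432733 - 1702239) = -3 + 730494 = 730491)
K = 730491/3632453 ≈ 0.20110
-4594939 + K = -4594939 + 730491/3632453 = -16690899224876/3632453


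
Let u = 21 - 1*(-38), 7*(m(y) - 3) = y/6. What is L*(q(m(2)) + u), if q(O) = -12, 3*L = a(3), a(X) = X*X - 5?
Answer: 188/3 ≈ 62.667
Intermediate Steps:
m(y) = 3 + y/42 (m(y) = 3 + (y/6)/7 = 3 + y/42)
a(X) = -5 + X² (a(X) = X² - 5 = -5 + X²)
L = 4/3 (L = (-5 + 3²)/3 = (-5 + 9)/3 = (⅓)*4 = 4/3 ≈ 1.3333)
u = 59 (u = 21 + 38 = 59)
L*(q(m(2)) + u) = 4*(-12 + 59)/3 = (4/3)*47 = 188/3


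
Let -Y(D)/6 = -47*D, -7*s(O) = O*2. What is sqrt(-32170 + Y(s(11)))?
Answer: I*sqrt(1619758)/7 ≈ 181.81*I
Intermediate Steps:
s(O) = -2*O/7 (s(O) = -O*2/7 = -2*O/7)
Y(D) = 282*D (Y(D) = -(-282)*D = 282*D)
sqrt(-32170 + Y(s(11))) = sqrt(-32170 + 282*(-2/7*11)) = sqrt(-32170 + 282*(-22/7)) = sqrt(-32170 - 6204/7) = sqrt(-231394/7) = I*sqrt(1619758)/7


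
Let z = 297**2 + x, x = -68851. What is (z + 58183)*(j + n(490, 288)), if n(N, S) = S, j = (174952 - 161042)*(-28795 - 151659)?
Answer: -194636815738932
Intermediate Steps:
j = -2510115140 (j = 13910*(-180454) = -2510115140)
z = 19358 (z = 297**2 - 68851 = 88209 - 68851 = 19358)
(z + 58183)*(j + n(490, 288)) = (19358 + 58183)*(-2510115140 + 288) = 77541*(-2510114852) = -194636815738932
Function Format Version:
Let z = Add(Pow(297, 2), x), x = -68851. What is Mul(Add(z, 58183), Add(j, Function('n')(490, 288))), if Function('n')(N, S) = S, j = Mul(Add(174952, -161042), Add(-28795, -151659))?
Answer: -194636815738932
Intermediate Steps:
j = -2510115140 (j = Mul(13910, -180454) = -2510115140)
z = 19358 (z = Add(Pow(297, 2), -68851) = Add(88209, -68851) = 19358)
Mul(Add(z, 58183), Add(j, Function('n')(490, 288))) = Mul(Add(19358, 58183), Add(-2510115140, 288)) = Mul(77541, -2510114852) = -194636815738932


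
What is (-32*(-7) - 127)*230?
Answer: 22310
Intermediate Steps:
(-32*(-7) - 127)*230 = (224 - 127)*230 = 97*230 = 22310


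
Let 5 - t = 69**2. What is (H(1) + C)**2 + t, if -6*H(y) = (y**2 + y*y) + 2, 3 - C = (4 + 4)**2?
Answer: -8579/9 ≈ -953.22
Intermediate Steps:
C = -61 (C = 3 - (4 + 4)**2 = 3 - 1*8**2 = 3 - 1*64 = 3 - 64 = -61)
H(y) = -1/3 - y**2/3 (H(y) = -((y**2 + y*y) + 2)/6 = -((y**2 + y**2) + 2)/6 = -(2*y**2 + 2)/6 = -(2 + 2*y**2)/6 = -1/3 - y**2/3)
t = -4756 (t = 5 - 1*69**2 = 5 - 1*4761 = 5 - 4761 = -4756)
(H(1) + C)**2 + t = ((-1/3 - 1/3*1**2) - 61)**2 - 4756 = ((-1/3 - 1/3*1) - 61)**2 - 4756 = ((-1/3 - 1/3) - 61)**2 - 4756 = (-2/3 - 61)**2 - 4756 = (-185/3)**2 - 4756 = 34225/9 - 4756 = -8579/9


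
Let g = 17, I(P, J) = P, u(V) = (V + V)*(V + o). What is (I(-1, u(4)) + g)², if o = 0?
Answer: 256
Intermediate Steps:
u(V) = 2*V² (u(V) = (V + V)*(V + 0) = (2*V)*V = 2*V²)
(I(-1, u(4)) + g)² = (-1 + 17)² = 16² = 256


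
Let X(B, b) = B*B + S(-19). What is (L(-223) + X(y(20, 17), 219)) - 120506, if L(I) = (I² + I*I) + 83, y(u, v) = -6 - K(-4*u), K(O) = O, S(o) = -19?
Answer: -15508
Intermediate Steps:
y(u, v) = -6 + 4*u (y(u, v) = -6 - (-4)*u = -6 + 4*u)
X(B, b) = -19 + B² (X(B, b) = B*B - 19 = B² - 19 = -19 + B²)
L(I) = 83 + 2*I² (L(I) = (I² + I²) + 83 = 2*I² + 83 = 83 + 2*I²)
(L(-223) + X(y(20, 17), 219)) - 120506 = ((83 + 2*(-223)²) + (-19 + (-6 + 4*20)²)) - 120506 = ((83 + 2*49729) + (-19 + (-6 + 80)²)) - 120506 = ((83 + 99458) + (-19 + 74²)) - 120506 = (99541 + (-19 + 5476)) - 120506 = (99541 + 5457) - 120506 = 104998 - 120506 = -15508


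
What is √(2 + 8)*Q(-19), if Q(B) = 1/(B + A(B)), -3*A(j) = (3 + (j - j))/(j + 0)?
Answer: -19*√10/360 ≈ -0.16690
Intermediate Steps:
A(j) = -1/j (A(j) = -(3 + (j - j))/(3*(j + 0)) = -(3 + 0)/(3*j) = -1/j)
Q(B) = 1/(B - 1/B)
√(2 + 8)*Q(-19) = √(2 + 8)*(-19/(-1 + (-19)²)) = √10*(-19/(-1 + 361)) = √10*(-19/360) = -19*√10/360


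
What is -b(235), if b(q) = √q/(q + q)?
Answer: -√235/470 ≈ -0.032616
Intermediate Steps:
b(q) = 1/(2*√q) (b(q) = √q/((2*q)) = (1/(2*q))*√q = 1/(2*√q))
-b(235) = -1/(2*√235) = -√235/235/2 = -√235/470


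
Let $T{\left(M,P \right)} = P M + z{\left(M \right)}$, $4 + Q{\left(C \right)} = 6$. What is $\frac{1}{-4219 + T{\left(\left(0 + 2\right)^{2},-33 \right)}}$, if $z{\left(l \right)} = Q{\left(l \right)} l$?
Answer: $- \frac{1}{4343} \approx -0.00023026$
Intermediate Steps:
$Q{\left(C \right)} = 2$ ($Q{\left(C \right)} = -4 + 6 = 2$)
$z{\left(l \right)} = 2 l$
$T{\left(M,P \right)} = 2 M + M P$ ($T{\left(M,P \right)} = P M + 2 M = M P + 2 M = 2 M + M P$)
$\frac{1}{-4219 + T{\left(\left(0 + 2\right)^{2},-33 \right)}} = \frac{1}{-4219 + \left(0 + 2\right)^{2} \left(2 - 33\right)} = \frac{1}{-4219 + 2^{2} \left(-31\right)} = \frac{1}{-4219 + 4 \left(-31\right)} = \frac{1}{-4219 - 124} = \frac{1}{-4343} = - \frac{1}{4343}$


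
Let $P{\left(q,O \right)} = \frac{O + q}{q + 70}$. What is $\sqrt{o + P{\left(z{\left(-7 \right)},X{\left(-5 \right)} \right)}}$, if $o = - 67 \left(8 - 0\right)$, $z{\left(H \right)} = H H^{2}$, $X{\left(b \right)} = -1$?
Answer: $\frac{8 i \sqrt{622713}}{273} \approx 23.124 i$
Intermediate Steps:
$z{\left(H \right)} = H^{3}$
$P{\left(q,O \right)} = \frac{O + q}{70 + q}$
$o = -536$ ($o = - 67 \left(8 + 0\right) = \left(-67\right) 8 = -536$)
$\sqrt{o + P{\left(z{\left(-7 \right)},X{\left(-5 \right)} \right)}} = \sqrt{-536 + \frac{-1 + \left(-7\right)^{3}}{70 + \left(-7\right)^{3}}} = \sqrt{-536 + \frac{-1 - 343}{70 - 343}} = \sqrt{-536 + \frac{1}{-273} \left(-344\right)} = \sqrt{-536 - - \frac{344}{273}} = \sqrt{-536 + \frac{344}{273}} = \sqrt{- \frac{145984}{273}} = \frac{8 i \sqrt{622713}}{273}$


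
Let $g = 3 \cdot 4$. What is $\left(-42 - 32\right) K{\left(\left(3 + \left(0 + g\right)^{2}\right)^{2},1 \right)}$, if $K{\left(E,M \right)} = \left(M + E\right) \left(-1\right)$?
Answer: $1599140$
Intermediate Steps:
$g = 12$
$K{\left(E,M \right)} = - E - M$ ($K{\left(E,M \right)} = \left(E + M\right) \left(-1\right) = - E - M$)
$\left(-42 - 32\right) K{\left(\left(3 + \left(0 + g\right)^{2}\right)^{2},1 \right)} = \left(-42 - 32\right) \left(- \left(3 + \left(0 + 12\right)^{2}\right)^{2} - 1\right) = - 74 \left(- \left(3 + 12^{2}\right)^{2} - 1\right) = - 74 \left(- \left(3 + 144\right)^{2} - 1\right) = - 74 \left(- 147^{2} - 1\right) = - 74 \left(\left(-1\right) 21609 - 1\right) = - 74 \left(-21609 - 1\right) = \left(-74\right) \left(-21610\right) = 1599140$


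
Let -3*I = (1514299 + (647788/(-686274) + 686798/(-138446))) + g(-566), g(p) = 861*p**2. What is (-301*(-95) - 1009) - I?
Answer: 941376339173646814/10179845379 ≈ 9.2474e+7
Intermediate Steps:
I = -941095517959021720/10179845379 (I = -((1514299 + (647788/(-686274) + 686798/(-138446))) + 861*(-566)**2)/3 = -((1514299 + (647788*(-1/686274) + 686798*(-1/138446))) + 861*320356)/3 = -((1514299 + (-323894/343137 - 49057/9889)) + 275826516)/3 = -((1514299 - 20036259575/3393281793) + 275826516)/3 = -(5138423189598532/3393281793 + 275826516)/3 = -1/3*941095517959021720/3393281793 = -941095517959021720/10179845379 ≈ -9.2447e+7)
(-301*(-95) - 1009) - I = (-301*(-95) - 1009) - 1*(-941095517959021720/10179845379) = (28595 - 1009) + 941095517959021720/10179845379 = 27586 + 941095517959021720/10179845379 = 941376339173646814/10179845379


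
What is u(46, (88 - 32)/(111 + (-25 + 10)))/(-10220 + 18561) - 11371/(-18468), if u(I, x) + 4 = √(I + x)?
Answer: 4987981/8107452 + √1677/50046 ≈ 0.61605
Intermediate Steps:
u(I, x) = -4 + √(I + x)
u(46, (88 - 32)/(111 + (-25 + 10)))/(-10220 + 18561) - 11371/(-18468) = (-4 + √(46 + (88 - 32)/(111 + (-25 + 10))))/(-10220 + 18561) - 11371/(-18468) = (-4 + √(46 + 56/(111 - 15)))/8341 - 11371*(-1/18468) = (-4 + √(46 + 56/96))*(1/8341) + 11371/18468 = (-4 + √(46 + 56*(1/96)))*(1/8341) + 11371/18468 = (-4 + √(46 + 7/12))*(1/8341) + 11371/18468 = (-4 + √(559/12))*(1/8341) + 11371/18468 = (-4 + √1677/6)*(1/8341) + 11371/18468 = (-4/8341 + √1677/50046) + 11371/18468 = 4987981/8107452 + √1677/50046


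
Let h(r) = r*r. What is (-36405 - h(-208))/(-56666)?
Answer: 79669/56666 ≈ 1.4059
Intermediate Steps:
h(r) = r²
(-36405 - h(-208))/(-56666) = (-36405 - 1*(-208)²)/(-56666) = (-36405 - 1*43264)*(-1/56666) = (-36405 - 43264)*(-1/56666) = -79669*(-1/56666) = 79669/56666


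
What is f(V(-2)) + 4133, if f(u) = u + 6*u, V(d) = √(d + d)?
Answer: 4133 + 14*I ≈ 4133.0 + 14.0*I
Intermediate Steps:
V(d) = √2*√d (V(d) = √(2*d) = √2*√d)
f(u) = 7*u
f(V(-2)) + 4133 = 7*(√2*√(-2)) + 4133 = 7*(√2*(I*√2)) + 4133 = 7*(2*I) + 4133 = 14*I + 4133 = 4133 + 14*I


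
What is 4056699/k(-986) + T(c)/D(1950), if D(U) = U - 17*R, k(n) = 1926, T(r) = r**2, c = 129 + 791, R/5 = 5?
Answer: 104221765/39162 ≈ 2661.3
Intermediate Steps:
R = 25 (R = 5*5 = 25)
c = 920
D(U) = -425 + U (D(U) = U - 17*25 = U - 425 = -425 + U)
4056699/k(-986) + T(c)/D(1950) = 4056699/1926 + 920**2/(-425 + 1950) = 4056699*(1/1926) + 846400/1525 = 1352233/642 + 846400*(1/1525) = 1352233/642 + 33856/61 = 104221765/39162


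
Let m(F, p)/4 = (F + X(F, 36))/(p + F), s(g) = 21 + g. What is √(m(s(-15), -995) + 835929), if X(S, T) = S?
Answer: 7*√16686523713/989 ≈ 914.29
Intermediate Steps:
m(F, p) = 8*F/(F + p) (m(F, p) = 4*((F + F)/(p + F)) = 4*((2*F)/(F + p)) = 4*(2*F/(F + p)) = 8*F/(F + p))
√(m(s(-15), -995) + 835929) = √(8*(21 - 15)/((21 - 15) - 995) + 835929) = √(8*6/(6 - 995) + 835929) = √(8*6/(-989) + 835929) = √(8*6*(-1/989) + 835929) = √(-48/989 + 835929) = √(826733733/989) = 7*√16686523713/989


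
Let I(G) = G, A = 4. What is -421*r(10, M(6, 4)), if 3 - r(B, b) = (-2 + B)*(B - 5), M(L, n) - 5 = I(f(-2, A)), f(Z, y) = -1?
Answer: 15577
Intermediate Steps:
M(L, n) = 4 (M(L, n) = 5 - 1 = 4)
r(B, b) = 3 - (-5 + B)*(-2 + B) (r(B, b) = 3 - (-2 + B)*(B - 5) = 3 - (-2 + B)*(-5 + B) = 3 - (-5 + B)*(-2 + B))
-421*r(10, M(6, 4)) = -421*(-7 - 1*10**2 + 7*10) = -421*(-7 - 1*100 + 70) = -421*(-7 - 100 + 70) = -421*(-37) = 15577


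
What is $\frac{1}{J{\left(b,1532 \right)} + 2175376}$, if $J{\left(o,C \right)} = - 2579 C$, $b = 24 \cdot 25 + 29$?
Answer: $- \frac{1}{1775652} \approx -5.6317 \cdot 10^{-7}$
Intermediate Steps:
$b = 629$ ($b = 600 + 29 = 629$)
$\frac{1}{J{\left(b,1532 \right)} + 2175376} = \frac{1}{\left(-2579\right) 1532 + 2175376} = \frac{1}{-3951028 + 2175376} = \frac{1}{-1775652} = - \frac{1}{1775652}$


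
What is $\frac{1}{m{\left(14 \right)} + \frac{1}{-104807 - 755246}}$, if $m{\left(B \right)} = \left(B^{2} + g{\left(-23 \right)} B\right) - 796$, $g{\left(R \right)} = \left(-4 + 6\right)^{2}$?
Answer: $- \frac{860053}{467868833} \approx -0.0018382$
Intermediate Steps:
$g{\left(R \right)} = 4$ ($g{\left(R \right)} = 2^{2} = 4$)
$m{\left(B \right)} = -796 + B^{2} + 4 B$ ($m{\left(B \right)} = \left(B^{2} + 4 B\right) - 796 = -796 + B^{2} + 4 B$)
$\frac{1}{m{\left(14 \right)} + \frac{1}{-104807 - 755246}} = \frac{1}{\left(-796 + 14^{2} + 4 \cdot 14\right) + \frac{1}{-104807 - 755246}} = \frac{1}{\left(-796 + 196 + 56\right) + \frac{1}{-860053}} = \frac{1}{-544 - \frac{1}{860053}} = \frac{1}{- \frac{467868833}{860053}} = - \frac{860053}{467868833}$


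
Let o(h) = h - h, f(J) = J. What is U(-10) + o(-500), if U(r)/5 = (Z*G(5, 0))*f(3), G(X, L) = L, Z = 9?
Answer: 0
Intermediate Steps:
o(h) = 0
U(r) = 0 (U(r) = 5*((9*0)*3) = 5*(0*3) = 5*0 = 0)
U(-10) + o(-500) = 0 + 0 = 0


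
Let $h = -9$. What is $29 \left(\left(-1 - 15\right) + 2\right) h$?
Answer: $3654$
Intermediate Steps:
$29 \left(\left(-1 - 15\right) + 2\right) h = 29 \left(\left(-1 - 15\right) + 2\right) \left(-9\right) = 29 \left(-16 + 2\right) \left(-9\right) = 29 \left(-14\right) \left(-9\right) = \left(-406\right) \left(-9\right) = 3654$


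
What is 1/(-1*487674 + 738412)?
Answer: 1/250738 ≈ 3.9882e-6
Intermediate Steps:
1/(-1*487674 + 738412) = 1/(-487674 + 738412) = 1/250738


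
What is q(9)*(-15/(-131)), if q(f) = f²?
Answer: 1215/131 ≈ 9.2748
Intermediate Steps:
q(9)*(-15/(-131)) = 9²*(-15/(-131)) = 81*(-15*(-1/131)) = 81*(15/131) = 1215/131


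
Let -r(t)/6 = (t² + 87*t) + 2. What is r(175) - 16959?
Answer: -292071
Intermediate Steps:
r(t) = -12 - 522*t - 6*t² (r(t) = -6*((t² + 87*t) + 2) = -6*(2 + t² + 87*t) = -12 - 522*t - 6*t²)
r(175) - 16959 = (-12 - 522*175 - 6*175²) - 16959 = (-12 - 91350 - 6*30625) - 16959 = (-12 - 91350 - 183750) - 16959 = -275112 - 16959 = -292071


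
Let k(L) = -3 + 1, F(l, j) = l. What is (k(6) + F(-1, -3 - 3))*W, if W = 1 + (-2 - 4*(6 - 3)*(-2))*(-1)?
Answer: 63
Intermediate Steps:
k(L) = -2
W = -21 (W = 1 + (-2 - 12*(-2))*(-1) = 1 + (-2 - 4*(-6))*(-1) = 1 + (-2 + 24)*(-1) = 1 + 22*(-1) = 1 - 22 = -21)
(k(6) + F(-1, -3 - 3))*W = (-2 - 1)*(-21) = -3*(-21) = 63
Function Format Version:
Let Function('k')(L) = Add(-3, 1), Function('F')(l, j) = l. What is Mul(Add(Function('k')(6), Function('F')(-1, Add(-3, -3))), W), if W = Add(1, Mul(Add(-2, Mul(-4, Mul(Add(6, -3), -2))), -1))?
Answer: 63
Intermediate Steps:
Function('k')(L) = -2
W = -21 (W = Add(1, Mul(Add(-2, Mul(-4, Mul(3, -2))), -1)) = Add(1, Mul(Add(-2, Mul(-4, -6)), -1)) = Add(1, Mul(Add(-2, 24), -1)) = Add(1, Mul(22, -1)) = Add(1, -22) = -21)
Mul(Add(Function('k')(6), Function('F')(-1, Add(-3, -3))), W) = Mul(Add(-2, -1), -21) = Mul(-3, -21) = 63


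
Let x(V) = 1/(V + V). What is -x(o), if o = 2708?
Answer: -1/5416 ≈ -0.00018464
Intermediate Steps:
x(V) = 1/(2*V)
-x(o) = -1/(2*2708) = -1*1/5416 = -1/5416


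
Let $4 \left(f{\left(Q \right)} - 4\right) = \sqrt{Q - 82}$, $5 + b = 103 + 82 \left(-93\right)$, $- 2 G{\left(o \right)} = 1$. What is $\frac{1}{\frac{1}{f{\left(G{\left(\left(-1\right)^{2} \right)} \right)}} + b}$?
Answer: $\frac{- \sqrt{330} + 32 i}{8 \left(- 30111 i + 941 \sqrt{330}\right)} \approx -0.00013284 + 1.8941 \cdot 10^{-9} i$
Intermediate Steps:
$G{\left(o \right)} = - \frac{1}{2}$ ($G{\left(o \right)} = \left(- \frac{1}{2}\right) 1 = - \frac{1}{2}$)
$b = -7528$ ($b = -5 + \left(103 + 82 \left(-93\right)\right) = -5 + \left(103 - 7626\right) = -5 - 7523 = -7528$)
$f{\left(Q \right)} = 4 + \frac{\sqrt{-82 + Q}}{4}$ ($f{\left(Q \right)} = 4 + \frac{\sqrt{Q - 82}}{4} = 4 + \frac{\sqrt{-82 + Q}}{4}$)
$\frac{1}{\frac{1}{f{\left(G{\left(\left(-1\right)^{2} \right)} \right)}} + b} = \frac{1}{\frac{1}{4 + \frac{\sqrt{-82 - \frac{1}{2}}}{4}} - 7528} = \frac{1}{\frac{1}{4 + \frac{\sqrt{- \frac{165}{2}}}{4}} - 7528} = \frac{1}{\frac{1}{4 + \frac{\frac{1}{2} i \sqrt{330}}{4}} - 7528} = \frac{1}{\frac{1}{4 + \frac{i \sqrt{330}}{8}} - 7528} = \frac{1}{-7528 + \frac{1}{4 + \frac{i \sqrt{330}}{8}}}$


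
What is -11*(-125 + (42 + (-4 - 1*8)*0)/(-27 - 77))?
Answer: 71731/52 ≈ 1379.4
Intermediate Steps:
-11*(-125 + (42 + (-4 - 1*8)*0)/(-27 - 77)) = -11*(-125 + (42 + (-4 - 8)*0)/(-104)) = -11*(-125 + (42 - 12*0)*(-1/104)) = -11*(-125 + (42 + 0)*(-1/104)) = -11*(-125 + 42*(-1/104)) = -11*(-125 - 21/52) = -11*(-6521/52) = 71731/52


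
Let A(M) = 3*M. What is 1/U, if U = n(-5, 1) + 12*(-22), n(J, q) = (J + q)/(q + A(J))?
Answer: -7/1846 ≈ -0.0037920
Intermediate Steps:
n(J, q) = (J + q)/(q + 3*J)
U = -1846/7 (U = (-5 + 1)/(1 + 3*(-5)) + 12*(-22) = -4/(1 - 15) - 264 = -4/(-14) - 264 = -1/14*(-4) - 264 = 2/7 - 264 = -1846/7 ≈ -263.71)
1/U = 1/(-1846/7) = -7/1846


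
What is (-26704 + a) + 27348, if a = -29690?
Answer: -29046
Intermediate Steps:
(-26704 + a) + 27348 = (-26704 - 29690) + 27348 = -56394 + 27348 = -29046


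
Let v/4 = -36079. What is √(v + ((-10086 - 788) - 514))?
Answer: 2*I*√38926 ≈ 394.59*I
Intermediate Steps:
v = -144316 (v = 4*(-36079) = -144316)
√(v + ((-10086 - 788) - 514)) = √(-144316 + ((-10086 - 788) - 514)) = √(-144316 + (-10874 - 514)) = √(-144316 - 11388) = √(-155704) = 2*I*√38926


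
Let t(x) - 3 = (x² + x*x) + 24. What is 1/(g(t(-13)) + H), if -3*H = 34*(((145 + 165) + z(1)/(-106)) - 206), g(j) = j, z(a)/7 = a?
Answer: -159/129254 ≈ -0.0012301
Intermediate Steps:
z(a) = 7*a
t(x) = 27 + 2*x² (t(x) = 3 + ((x² + x*x) + 24) = 3 + ((x² + x²) + 24) = 3 + (2*x² + 24) = 3 + (24 + 2*x²) = 27 + 2*x²)
H = -187289/159 (H = -34*(((145 + 165) + (7*1)/(-106)) - 206)/3 = -34*((310 + 7*(-1/106)) - 206)/3 = -34*((310 - 7/106) - 206)/3 = -34*(32853/106 - 206)/3 = -34*11017/(3*106) = -⅓*187289/53 = -187289/159 ≈ -1177.9)
1/(g(t(-13)) + H) = 1/((27 + 2*(-13)²) - 187289/159) = 1/((27 + 2*169) - 187289/159) = 1/((27 + 338) - 187289/159) = 1/(365 - 187289/159) = 1/(-129254/159) = -159/129254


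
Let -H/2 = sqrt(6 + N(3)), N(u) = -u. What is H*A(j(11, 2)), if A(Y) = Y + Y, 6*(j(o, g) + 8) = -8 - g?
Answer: 116*sqrt(3)/3 ≈ 66.973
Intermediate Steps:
H = -2*sqrt(3) (H = -2*sqrt(6 - 1*3) = -2*sqrt(6 - 3) = -2*sqrt(3) ≈ -3.4641)
j(o, g) = -28/3 - g/6 (j(o, g) = -8 + (-8 - g)/6 = -8 + (-4/3 - g/6) = -28/3 - g/6)
A(Y) = 2*Y
H*A(j(11, 2)) = (-2*sqrt(3))*(2*(-28/3 - 1/6*2)) = (-2*sqrt(3))*(2*(-28/3 - 1/3)) = (-2*sqrt(3))*(2*(-29/3)) = -2*sqrt(3)*(-58/3) = 116*sqrt(3)/3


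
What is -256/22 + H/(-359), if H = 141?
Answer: -47503/3949 ≈ -12.029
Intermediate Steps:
-256/22 + H/(-359) = -256/22 + 141/(-359) = -256*1/22 + 141*(-1/359) = -128/11 - 141/359 = -47503/3949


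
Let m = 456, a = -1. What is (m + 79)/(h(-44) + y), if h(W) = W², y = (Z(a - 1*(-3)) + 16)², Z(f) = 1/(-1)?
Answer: 535/2161 ≈ 0.24757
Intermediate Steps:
Z(f) = -1
y = 225 (y = (-1 + 16)² = 15² = 225)
(m + 79)/(h(-44) + y) = (456 + 79)/((-44)² + 225) = 535/(1936 + 225) = 535/2161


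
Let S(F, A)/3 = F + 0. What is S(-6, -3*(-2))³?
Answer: -5832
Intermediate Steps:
S(F, A) = 3*F (S(F, A) = 3*(F + 0) = 3*F)
S(-6, -3*(-2))³ = (3*(-6))³ = (-18)³ = -5832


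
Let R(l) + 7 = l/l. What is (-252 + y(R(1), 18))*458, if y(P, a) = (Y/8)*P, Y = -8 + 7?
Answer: -230145/2 ≈ -1.1507e+5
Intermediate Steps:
R(l) = -6 (R(l) = -7 + l/l = -7 + 1 = -6)
Y = -1
y(P, a) = -P/8 (y(P, a) = (-1/8)*P = (-1*⅛)*P = -P/8)
(-252 + y(R(1), 18))*458 = (-252 - ⅛*(-6))*458 = (-252 + ¾)*458 = -1005/4*458 = -230145/2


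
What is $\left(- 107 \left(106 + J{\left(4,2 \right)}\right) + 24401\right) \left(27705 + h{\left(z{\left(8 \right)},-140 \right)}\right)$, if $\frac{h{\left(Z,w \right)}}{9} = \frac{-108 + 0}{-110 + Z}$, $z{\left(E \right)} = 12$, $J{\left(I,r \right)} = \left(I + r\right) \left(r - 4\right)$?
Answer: $\frac{2782605519}{7} \approx 3.9752 \cdot 10^{8}$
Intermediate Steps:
$J{\left(I,r \right)} = \left(-4 + r\right) \left(I + r\right)$ ($J{\left(I,r \right)} = \left(I + r\right) \left(-4 + r\right) = \left(-4 + r\right) \left(I + r\right)$)
$h{\left(Z,w \right)} = - \frac{972}{-110 + Z}$ ($h{\left(Z,w \right)} = 9 \frac{-108 + 0}{-110 + Z} = 9 \left(- \frac{108}{-110 + Z}\right) = - \frac{972}{-110 + Z}$)
$\left(- 107 \left(106 + J{\left(4,2 \right)}\right) + 24401\right) \left(27705 + h{\left(z{\left(8 \right)},-140 \right)}\right) = \left(- 107 \left(106 + \left(2^{2} - 16 - 8 + 4 \cdot 2\right)\right) + 24401\right) \left(27705 - \frac{972}{-110 + 12}\right) = \left(- 107 \left(106 + \left(4 - 16 - 8 + 8\right)\right) + 24401\right) \left(27705 - \frac{972}{-98}\right) = \left(- 107 \left(106 - 12\right) + 24401\right) \left(27705 - - \frac{486}{49}\right) = \left(\left(-107\right) 94 + 24401\right) \left(27705 + \frac{486}{49}\right) = \left(-10058 + 24401\right) \frac{1358031}{49} = 14343 \cdot \frac{1358031}{49} = \frac{2782605519}{7}$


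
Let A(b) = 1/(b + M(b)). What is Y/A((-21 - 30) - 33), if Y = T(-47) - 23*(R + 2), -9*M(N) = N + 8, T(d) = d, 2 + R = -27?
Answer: -390320/9 ≈ -43369.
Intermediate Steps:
R = -29 (R = -2 - 27 = -29)
M(N) = -8/9 - N/9 (M(N) = -(N + 8)/9 = -(8 + N)/9 = -8/9 - N/9)
A(b) = 1/(-8/9 + 8*b/9) (A(b) = 1/(b + (-8/9 - b/9)) = 1/(-8/9 + 8*b/9))
Y = 574 (Y = -47 - 23*(-29 + 2) = -47 - 23*(-27) = -47 + 621 = 574)
Y/A((-21 - 30) - 33) = 574/((9/(8*(-1 + ((-21 - 30) - 33))))) = 574/((9/(8*(-1 + (-51 - 33))))) = 574/((9/(8*(-1 - 84)))) = 574/(((9/8)/(-85))) = 574/(((9/8)*(-1/85))) = 574/(-9/680) = 574*(-680/9) = -390320/9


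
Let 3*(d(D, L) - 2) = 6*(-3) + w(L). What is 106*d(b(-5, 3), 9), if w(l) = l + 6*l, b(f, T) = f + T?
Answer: 1802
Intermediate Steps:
b(f, T) = T + f
w(l) = 7*l
d(D, L) = -4 + 7*L/3 (d(D, L) = 2 + (6*(-3) + 7*L)/3 = 2 + (-18 + 7*L)/3 = 2 + (-6 + 7*L/3) = -4 + 7*L/3)
106*d(b(-5, 3), 9) = 106*(-4 + (7/3)*9) = 106*(-4 + 21) = 106*17 = 1802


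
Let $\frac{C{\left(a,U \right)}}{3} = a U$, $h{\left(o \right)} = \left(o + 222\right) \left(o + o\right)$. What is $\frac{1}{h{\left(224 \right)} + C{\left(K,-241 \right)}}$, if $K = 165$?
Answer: $\frac{1}{80513} \approx 1.242 \cdot 10^{-5}$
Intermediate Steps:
$h{\left(o \right)} = 2 o \left(222 + o\right)$ ($h{\left(o \right)} = \left(222 + o\right) 2 o = 2 o \left(222 + o\right)$)
$C{\left(a,U \right)} = 3 U a$ ($C{\left(a,U \right)} = 3 a U = 3 U a$)
$\frac{1}{h{\left(224 \right)} + C{\left(K,-241 \right)}} = \frac{1}{2 \cdot 224 \left(222 + 224\right) + 3 \left(-241\right) 165} = \frac{1}{2 \cdot 224 \cdot 446 - 119295} = \frac{1}{199808 - 119295} = \frac{1}{80513}$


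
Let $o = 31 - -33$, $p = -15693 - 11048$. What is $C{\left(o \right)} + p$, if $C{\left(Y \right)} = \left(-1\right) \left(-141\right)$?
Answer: $-26600$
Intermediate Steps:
$p = -26741$
$o = 64$ ($o = 31 + 33 = 64$)
$C{\left(Y \right)} = 141$
$C{\left(o \right)} + p = 141 - 26741 = -26600$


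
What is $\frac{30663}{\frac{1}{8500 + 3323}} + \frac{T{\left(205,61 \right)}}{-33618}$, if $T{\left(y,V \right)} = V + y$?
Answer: $\frac{6093744060908}{16809} \approx 3.6253 \cdot 10^{8}$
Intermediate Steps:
$\frac{30663}{\frac{1}{8500 + 3323}} + \frac{T{\left(205,61 \right)}}{-33618} = \frac{30663}{\frac{1}{8500 + 3323}} + \frac{61 + 205}{-33618} = \frac{30663}{\frac{1}{11823}} + 266 \left(- \frac{1}{33618}\right) = 30663 \frac{1}{\frac{1}{11823}} - \frac{133}{16809} = 30663 \cdot 11823 - \frac{133}{16809} = 362528649 - \frac{133}{16809} = \frac{6093744060908}{16809}$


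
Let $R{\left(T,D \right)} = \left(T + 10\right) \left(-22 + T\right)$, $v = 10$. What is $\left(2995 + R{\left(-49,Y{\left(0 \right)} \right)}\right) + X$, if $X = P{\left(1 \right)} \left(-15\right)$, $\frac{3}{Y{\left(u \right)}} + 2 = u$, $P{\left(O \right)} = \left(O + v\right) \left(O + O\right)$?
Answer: $5434$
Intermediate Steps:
$P{\left(O \right)} = 2 O \left(10 + O\right)$ ($P{\left(O \right)} = \left(O + 10\right) \left(O + O\right) = \left(10 + O\right) 2 O = 2 O \left(10 + O\right)$)
$Y{\left(u \right)} = \frac{3}{-2 + u}$
$R{\left(T,D \right)} = \left(-22 + T\right) \left(10 + T\right)$ ($R{\left(T,D \right)} = \left(10 + T\right) \left(-22 + T\right) = \left(-22 + T\right) \left(10 + T\right)$)
$X = -330$ ($X = 2 \cdot 1 \left(10 + 1\right) \left(-15\right) = 2 \cdot 1 \cdot 11 \left(-15\right) = 22 \left(-15\right) = -330$)
$\left(2995 + R{\left(-49,Y{\left(0 \right)} \right)}\right) + X = \left(2995 - \left(-368 - 2401\right)\right) - 330 = \left(2995 + \left(-220 + 2401 + 588\right)\right) - 330 = \left(2995 + 2769\right) - 330 = 5764 - 330 = 5434$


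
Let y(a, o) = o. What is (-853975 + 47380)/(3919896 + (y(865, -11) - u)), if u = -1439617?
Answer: -806595/5359502 ≈ -0.15050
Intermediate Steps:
(-853975 + 47380)/(3919896 + (y(865, -11) - u)) = (-853975 + 47380)/(3919896 + (-11 - 1*(-1439617))) = -806595/(3919896 + (-11 + 1439617)) = -806595/(3919896 + 1439606) = -806595/5359502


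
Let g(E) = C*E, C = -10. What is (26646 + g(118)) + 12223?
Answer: 37689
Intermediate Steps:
g(E) = -10*E
(26646 + g(118)) + 12223 = (26646 - 10*118) + 12223 = (26646 - 1180) + 12223 = 25466 + 12223 = 37689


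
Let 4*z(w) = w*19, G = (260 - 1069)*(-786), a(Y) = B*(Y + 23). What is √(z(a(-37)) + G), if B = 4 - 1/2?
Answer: √2542565/2 ≈ 797.27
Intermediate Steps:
B = 7/2 (B = 4 - 1*½ = 4 - ½ = 7/2 ≈ 3.5000)
a(Y) = 161/2 + 7*Y/2 (a(Y) = 7*(Y + 23)/2 = 7*(23 + Y)/2 = 161/2 + 7*Y/2)
G = 635874 (G = -809*(-786) = 635874)
z(w) = 19*w/4 (z(w) = (w*19)/4 = (19*w)/4 = 19*w/4)
√(z(a(-37)) + G) = √(19*(161/2 + (7/2)*(-37))/4 + 635874) = √(19*(161/2 - 259/2)/4 + 635874) = √((19/4)*(-49) + 635874) = √(-931/4 + 635874) = √(2542565/4) = √2542565/2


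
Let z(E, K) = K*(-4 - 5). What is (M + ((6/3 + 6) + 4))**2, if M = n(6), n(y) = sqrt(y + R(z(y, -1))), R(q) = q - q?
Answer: (12 + sqrt(6))**2 ≈ 208.79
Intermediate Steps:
z(E, K) = -9*K (z(E, K) = K*(-9) = -9*K)
R(q) = 0
n(y) = sqrt(y) (n(y) = sqrt(y + 0) = sqrt(y))
M = sqrt(6) ≈ 2.4495
(M + ((6/3 + 6) + 4))**2 = (sqrt(6) + ((6/3 + 6) + 4))**2 = (sqrt(6) + ((6*(1/3) + 6) + 4))**2 = (sqrt(6) + ((2 + 6) + 4))**2 = (sqrt(6) + (8 + 4))**2 = (sqrt(6) + 12)**2 = (12 + sqrt(6))**2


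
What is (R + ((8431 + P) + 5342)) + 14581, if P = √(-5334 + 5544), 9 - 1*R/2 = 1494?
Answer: 25384 + √210 ≈ 25399.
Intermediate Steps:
R = -2970 (R = 18 - 2*1494 = 18 - 2988 = -2970)
P = √210 ≈ 14.491
(R + ((8431 + P) + 5342)) + 14581 = (-2970 + ((8431 + √210) + 5342)) + 14581 = (-2970 + (13773 + √210)) + 14581 = (10803 + √210) + 14581 = 25384 + √210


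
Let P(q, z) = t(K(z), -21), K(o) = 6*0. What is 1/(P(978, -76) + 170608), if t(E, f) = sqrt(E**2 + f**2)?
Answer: 1/170629 ≈ 5.8607e-6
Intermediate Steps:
K(o) = 0
P(q, z) = 21 (P(q, z) = sqrt(0**2 + (-21)**2) = sqrt(0 + 441) = sqrt(441) = 21)
1/(P(978, -76) + 170608) = 1/(21 + 170608) = 1/170629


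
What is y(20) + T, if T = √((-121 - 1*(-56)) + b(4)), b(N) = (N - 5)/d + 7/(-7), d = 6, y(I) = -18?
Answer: -18 + I*√2382/6 ≈ -18.0 + 8.1343*I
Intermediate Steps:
b(N) = -11/6 + N/6 (b(N) = (N - 5)/6 + 7/(-7) = (-5 + N)*(⅙) + 7*(-⅐) = (-⅚ + N/6) - 1 = -11/6 + N/6)
T = I*√2382/6 (T = √((-121 - 1*(-56)) + (-11/6 + (⅙)*4)) = √((-121 + 56) + (-11/6 + ⅔)) = √(-65 - 7/6) = √(-397/6) = I*√2382/6 ≈ 8.1343*I)
y(20) + T = -18 + I*√2382/6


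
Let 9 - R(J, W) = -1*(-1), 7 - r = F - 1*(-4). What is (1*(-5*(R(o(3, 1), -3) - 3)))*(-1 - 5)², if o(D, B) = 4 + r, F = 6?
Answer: -900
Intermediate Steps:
r = -3 (r = 7 - (6 - 1*(-4)) = 7 - (6 + 4) = 7 - 1*10 = 7 - 10 = -3)
o(D, B) = 1 (o(D, B) = 4 - 3 = 1)
R(J, W) = 8 (R(J, W) = 9 - (-1)*(-1) = 9 - 1*1 = 9 - 1 = 8)
(1*(-5*(R(o(3, 1), -3) - 3)))*(-1 - 5)² = (1*(-5*(8 - 3)))*(-1 - 5)² = (1*(-5*5))*(-6)² = (1*(-25))*36 = -25*36 = -900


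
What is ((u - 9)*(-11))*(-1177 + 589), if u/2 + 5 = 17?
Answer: 97020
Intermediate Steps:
u = 24 (u = -10 + 2*17 = -10 + 34 = 24)
((u - 9)*(-11))*(-1177 + 589) = ((24 - 9)*(-11))*(-1177 + 589) = (15*(-11))*(-588) = -165*(-588) = 97020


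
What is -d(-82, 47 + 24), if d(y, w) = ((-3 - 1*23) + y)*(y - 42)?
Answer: -13392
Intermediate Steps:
d(y, w) = (-42 + y)*(-26 + y) (d(y, w) = ((-3 - 23) + y)*(-42 + y) = (-26 + y)*(-42 + y) = (-42 + y)*(-26 + y))
-d(-82, 47 + 24) = -(1092 + (-82)**2 - 68*(-82)) = -(1092 + 6724 + 5576) = -1*13392 = -13392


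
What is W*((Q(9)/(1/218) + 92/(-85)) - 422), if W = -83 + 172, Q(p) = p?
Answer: 11641912/85 ≈ 1.3696e+5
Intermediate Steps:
W = 89
W*((Q(9)/(1/218) + 92/(-85)) - 422) = 89*((9/(1/218) + 92/(-85)) - 422) = 89*((9/(1/218) + 92*(-1/85)) - 422) = 89*((9*218 - 92/85) - 422) = 89*((1962 - 92/85) - 422) = 89*(166678/85 - 422) = 89*(130808/85) = 11641912/85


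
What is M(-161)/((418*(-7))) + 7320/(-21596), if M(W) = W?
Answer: -640763/2256782 ≈ -0.28393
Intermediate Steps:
M(-161)/((418*(-7))) + 7320/(-21596) = -161/(418*(-7)) + 7320/(-21596) = -161/(-2926) + 7320*(-1/21596) = -161*(-1/2926) - 1830/5399 = 23/418 - 1830/5399 = -640763/2256782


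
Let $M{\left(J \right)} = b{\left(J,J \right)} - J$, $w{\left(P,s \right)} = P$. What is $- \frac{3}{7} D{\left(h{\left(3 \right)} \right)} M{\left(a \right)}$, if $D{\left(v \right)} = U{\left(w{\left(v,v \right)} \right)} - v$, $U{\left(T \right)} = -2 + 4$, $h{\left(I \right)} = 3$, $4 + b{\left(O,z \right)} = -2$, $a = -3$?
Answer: $- \frac{9}{7} \approx -1.2857$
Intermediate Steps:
$b{\left(O,z \right)} = -6$ ($b{\left(O,z \right)} = -4 - 2 = -6$)
$U{\left(T \right)} = 2$
$D{\left(v \right)} = 2 - v$
$M{\left(J \right)} = -6 - J$
$- \frac{3}{7} D{\left(h{\left(3 \right)} \right)} M{\left(a \right)} = - \frac{3}{7} \left(2 - 3\right) \left(-6 - -3\right) = \left(-3\right) \frac{1}{7} \left(2 - 3\right) \left(-6 + 3\right) = \left(- \frac{3}{7}\right) \left(-1\right) \left(-3\right) = \frac{3}{7} \left(-3\right) = - \frac{9}{7}$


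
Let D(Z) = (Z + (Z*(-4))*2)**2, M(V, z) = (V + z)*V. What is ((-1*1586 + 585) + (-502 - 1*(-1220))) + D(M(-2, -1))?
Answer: 1481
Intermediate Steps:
M(V, z) = V*(V + z)
D(Z) = 49*Z**2 (D(Z) = (Z - 4*Z*2)**2 = (Z - 8*Z)**2 = (-7*Z)**2 = 49*Z**2)
((-1*1586 + 585) + (-502 - 1*(-1220))) + D(M(-2, -1)) = ((-1*1586 + 585) + (-502 - 1*(-1220))) + 49*(-2*(-2 - 1))**2 = ((-1586 + 585) + (-502 + 1220)) + 49*(-2*(-3))**2 = (-1001 + 718) + 49*6**2 = -283 + 49*36 = -283 + 1764 = 1481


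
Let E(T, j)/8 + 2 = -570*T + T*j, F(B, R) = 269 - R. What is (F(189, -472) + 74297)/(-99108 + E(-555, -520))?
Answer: 37519/2370238 ≈ 0.015829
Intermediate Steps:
E(T, j) = -16 - 4560*T + 8*T*j (E(T, j) = -16 + 8*(-570*T + T*j) = -16 + (-4560*T + 8*T*j) = -16 - 4560*T + 8*T*j)
(F(189, -472) + 74297)/(-99108 + E(-555, -520)) = ((269 - 1*(-472)) + 74297)/(-99108 + (-16 - 4560*(-555) + 8*(-555)*(-520))) = ((269 + 472) + 74297)/(-99108 + (-16 + 2530800 + 2308800)) = (741 + 74297)/(-99108 + 4839584) = 75038/4740476 = 75038*(1/4740476) = 37519/2370238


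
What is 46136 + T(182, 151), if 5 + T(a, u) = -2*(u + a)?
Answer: 45465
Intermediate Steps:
T(a, u) = -5 - 2*a - 2*u (T(a, u) = -5 - 2*(u + a) = -5 - 2*(a + u) = -5 + (-2*a - 2*u) = -5 - 2*a - 2*u)
46136 + T(182, 151) = 46136 + (-5 - 2*182 - 2*151) = 46136 + (-5 - 364 - 302) = 46136 - 671 = 45465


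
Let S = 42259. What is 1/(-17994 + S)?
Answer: 1/24265 ≈ 4.1212e-5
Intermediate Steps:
1/(-17994 + S) = 1/(-17994 + 42259) = 1/24265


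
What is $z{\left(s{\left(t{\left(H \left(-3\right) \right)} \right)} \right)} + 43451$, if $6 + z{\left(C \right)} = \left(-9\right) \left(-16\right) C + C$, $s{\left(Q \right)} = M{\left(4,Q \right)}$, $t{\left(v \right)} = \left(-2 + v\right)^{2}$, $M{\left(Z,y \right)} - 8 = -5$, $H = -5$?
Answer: $43880$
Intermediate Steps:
$M{\left(Z,y \right)} = 3$ ($M{\left(Z,y \right)} = 8 - 5 = 3$)
$s{\left(Q \right)} = 3$
$z{\left(C \right)} = -6 + 145 C$ ($z{\left(C \right)} = -6 + \left(\left(-9\right) \left(-16\right) C + C\right) = -6 + \left(144 C + C\right) = -6 + 145 C$)
$z{\left(s{\left(t{\left(H \left(-3\right) \right)} \right)} \right)} + 43451 = \left(-6 + 145 \cdot 3\right) + 43451 = \left(-6 + 435\right) + 43451 = 429 + 43451 = 43880$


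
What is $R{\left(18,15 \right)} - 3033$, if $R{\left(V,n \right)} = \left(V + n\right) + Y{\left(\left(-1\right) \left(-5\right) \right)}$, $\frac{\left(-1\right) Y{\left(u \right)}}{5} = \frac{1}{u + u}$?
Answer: $- \frac{6001}{2} \approx -3000.5$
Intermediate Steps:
$Y{\left(u \right)} = - \frac{5}{2 u}$ ($Y{\left(u \right)} = - \frac{5}{u + u} = - \frac{5}{2 u}$)
$R{\left(V,n \right)} = - \frac{1}{2} + V + n$ ($R{\left(V,n \right)} = \left(V + n\right) - \frac{5}{2 \left(\left(-1\right) \left(-5\right)\right)} = \left(V + n\right) - \frac{5}{2 \cdot 5} = \left(V + n\right) - \frac{1}{2} = - \frac{1}{2} + V + n$)
$R{\left(18,15 \right)} - 3033 = \left(- \frac{1}{2} + 18 + 15\right) - 3033 = \frac{65}{2} - 3033 = - \frac{6001}{2}$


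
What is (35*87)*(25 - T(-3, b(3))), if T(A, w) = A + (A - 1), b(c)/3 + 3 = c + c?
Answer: 97440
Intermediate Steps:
b(c) = -9 + 6*c (b(c) = -9 + 3*(c + c) = -9 + 3*(2*c) = -9 + 6*c)
T(A, w) = -1 + 2*A (T(A, w) = A + (-1 + A) = -1 + 2*A)
(35*87)*(25 - T(-3, b(3))) = (35*87)*(25 - (-1 + 2*(-3))) = 3045*(25 - (-1 - 6)) = 3045*(25 - 1*(-7)) = 3045*(25 + 7) = 3045*32 = 97440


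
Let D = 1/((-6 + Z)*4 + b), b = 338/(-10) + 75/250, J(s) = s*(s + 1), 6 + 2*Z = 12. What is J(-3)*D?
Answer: -12/91 ≈ -0.13187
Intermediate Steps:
Z = 3 (Z = -3 + (½)*12 = -3 + 6 = 3)
J(s) = s*(1 + s)
b = -67/2 (b = 338*(-⅒) + 75*(1/250) = -169/5 + 3/10 = -67/2 ≈ -33.500)
D = -2/91 (D = 1/((-6 + 3)*4 - 67/2) = 1/(-3*4 - 67/2) = 1/(-12 - 67/2) = 1/(-91/2) = -2/91 ≈ -0.021978)
J(-3)*D = -3*(1 - 3)*(-2/91) = -3*(-2)*(-2/91) = 6*(-2/91) = -12/91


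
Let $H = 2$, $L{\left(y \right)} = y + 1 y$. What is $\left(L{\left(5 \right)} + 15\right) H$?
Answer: $50$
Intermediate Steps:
$L{\left(y \right)} = 2 y$ ($L{\left(y \right)} = y + y = 2 y$)
$\left(L{\left(5 \right)} + 15\right) H = \left(2 \cdot 5 + 15\right) 2 = \left(10 + 15\right) 2 = 25 \cdot 2 = 50$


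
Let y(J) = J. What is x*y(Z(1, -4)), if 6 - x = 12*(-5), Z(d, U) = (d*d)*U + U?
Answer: -528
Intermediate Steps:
Z(d, U) = U + U*d² (Z(d, U) = d²*U + U = U*d² + U = U + U*d²)
x = 66 (x = 6 - 12*(-5) = 6 - 1*(-60) = 6 + 60 = 66)
x*y(Z(1, -4)) = 66*(-4*(1 + 1²)) = 66*(-4*(1 + 1)) = 66*(-4*2) = 66*(-8) = -528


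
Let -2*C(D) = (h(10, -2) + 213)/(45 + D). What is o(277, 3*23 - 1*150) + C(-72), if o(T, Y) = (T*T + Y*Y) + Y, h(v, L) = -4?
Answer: 4493495/54 ≈ 83213.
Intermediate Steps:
C(D) = -209/(2*(45 + D)) (C(D) = -(-4 + 213)/(2*(45 + D)) = -209/(2*(45 + D)))
o(T, Y) = Y + T² + Y² (o(T, Y) = (T² + Y²) + Y = Y + T² + Y²)
o(277, 3*23 - 1*150) + C(-72) = ((3*23 - 1*150) + 277² + (3*23 - 1*150)²) - 209/(90 + 2*(-72)) = ((69 - 150) + 76729 + (69 - 150)²) - 209/(90 - 144) = (-81 + 76729 + (-81)²) - 209/(-54) = (-81 + 76729 + 6561) - 209*(-1/54) = 83209 + 209/54 = 4493495/54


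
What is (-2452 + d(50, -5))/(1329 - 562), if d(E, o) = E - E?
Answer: -2452/767 ≈ -3.1969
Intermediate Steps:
d(E, o) = 0
(-2452 + d(50, -5))/(1329 - 562) = (-2452 + 0)/(1329 - 562) = -2452/767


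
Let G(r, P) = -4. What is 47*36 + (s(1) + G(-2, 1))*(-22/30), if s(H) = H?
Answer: 8471/5 ≈ 1694.2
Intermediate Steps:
47*36 + (s(1) + G(-2, 1))*(-22/30) = 47*36 + (1 - 4)*(-22/30) = 1692 - (-66)/30 = 1692 - 3*(-11/15) = 1692 + 11/5 = 8471/5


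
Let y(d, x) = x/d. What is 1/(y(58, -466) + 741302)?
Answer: 29/21497525 ≈ 1.3490e-6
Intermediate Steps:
1/(y(58, -466) + 741302) = 1/(-466/58 + 741302) = 1/(-466*1/58 + 741302) = 1/(-233/29 + 741302) = 1/(21497525/29) = 29/21497525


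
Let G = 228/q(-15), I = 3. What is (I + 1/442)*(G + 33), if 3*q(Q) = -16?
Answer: -3981/136 ≈ -29.272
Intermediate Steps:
q(Q) = -16/3 (q(Q) = (1/3)*(-16) = -16/3)
G = -171/4 (G = 228/(-16/3) = 228*(-3/16) = -171/4 ≈ -42.750)
(I + 1/442)*(G + 33) = (3 + 1/442)*(-171/4 + 33) = (3 + 1/442)*(-39/4) = (1327/442)*(-39/4) = -3981/136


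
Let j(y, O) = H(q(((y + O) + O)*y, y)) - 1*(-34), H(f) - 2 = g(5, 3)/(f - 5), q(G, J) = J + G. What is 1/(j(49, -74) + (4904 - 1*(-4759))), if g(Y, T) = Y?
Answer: 4807/46623088 ≈ 0.00010310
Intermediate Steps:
q(G, J) = G + J
H(f) = 2 + 5/(-5 + f) (H(f) = 2 + 5/(f - 5) = 2 + 5/(-5 + f))
j(y, O) = 34 + (-5 + 2*y + 2*y*(y + 2*O))/(-5 + y + y*(y + 2*O)) (j(y, O) = (-5 + 2*(((y + O) + O)*y + y))/(-5 + (((y + O) + O)*y + y)) - 1*(-34) = (-5 + 2*(((O + y) + O)*y + y))/(-5 + (((O + y) + O)*y + y)) + 34 = (-5 + 2*((y + 2*O)*y + y))/(-5 + ((y + 2*O)*y + y)) + 34 = (-5 + 2*(y*(y + 2*O) + y))/(-5 + (y*(y + 2*O) + y)) + 34 = (-5 + 2*(y + y*(y + 2*O)))/(-5 + (y + y*(y + 2*O))) + 34 = (-5 + (2*y + 2*y*(y + 2*O)))/(-5 + y + y*(y + 2*O)) + 34 = (-5 + 2*y + 2*y*(y + 2*O))/(-5 + y + y*(y + 2*O)) + 34 = 34 + (-5 + 2*y + 2*y*(y + 2*O))/(-5 + y + y*(y + 2*O)))
1/(j(49, -74) + (4904 - 1*(-4759))) = 1/((-175 + 36*49 + 36*49*(49 + 2*(-74)))/(-5 + 49 + 49*(49 + 2*(-74))) + (4904 - 1*(-4759))) = 1/((-175 + 1764 + 36*49*(49 - 148))/(-5 + 49 + 49*(49 - 148)) + (4904 + 4759)) = 1/((-175 + 1764 + 36*49*(-99))/(-5 + 49 + 49*(-99)) + 9663) = 1/((-175 + 1764 - 174636)/(-5 + 49 - 4851) + 9663) = 1/(-173047/(-4807) + 9663) = 1/(-1/4807*(-173047) + 9663) = 1/(173047/4807 + 9663) = 1/(46623088/4807) = 4807/46623088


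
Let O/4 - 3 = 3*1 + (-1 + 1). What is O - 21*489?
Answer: -10245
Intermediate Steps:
O = 24 (O = 12 + 4*(3*1 + (-1 + 1)) = 12 + 4*(3 + 0) = 12 + 4*3 = 12 + 12 = 24)
O - 21*489 = 24 - 21*489 = 24 - 10269 = -10245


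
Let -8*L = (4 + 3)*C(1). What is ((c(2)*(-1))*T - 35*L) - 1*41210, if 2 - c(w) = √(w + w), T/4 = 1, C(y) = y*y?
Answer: -329435/8 ≈ -41179.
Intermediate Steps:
C(y) = y²
T = 4 (T = 4*1 = 4)
c(w) = 2 - √2*√w (c(w) = 2 - √(w + w) = 2 - √(2*w) = 2 - √2*√w)
L = -7/8 (L = -(4 + 3)*1²/8 = -7/8 ≈ -0.87500)
((c(2)*(-1))*T - 35*L) - 1*41210 = (((2 - √2*√2)*(-1))*4 - 35*(-7/8)) - 1*41210 = (((2 - 2)*(-1))*4 + 245/8) - 41210 = ((0*(-1))*4 + 245/8) - 41210 = (0*4 + 245/8) - 41210 = (0 + 245/8) - 41210 = 245/8 - 41210 = -329435/8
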